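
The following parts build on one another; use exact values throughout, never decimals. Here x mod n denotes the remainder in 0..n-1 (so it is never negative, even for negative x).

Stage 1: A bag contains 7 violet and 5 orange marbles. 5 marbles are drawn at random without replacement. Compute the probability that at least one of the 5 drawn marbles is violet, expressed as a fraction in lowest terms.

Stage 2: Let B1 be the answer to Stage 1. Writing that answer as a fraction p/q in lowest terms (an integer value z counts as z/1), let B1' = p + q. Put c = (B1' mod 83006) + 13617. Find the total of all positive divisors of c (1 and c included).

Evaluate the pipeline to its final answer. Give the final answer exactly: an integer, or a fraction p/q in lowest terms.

Stage 1: total draws C(12,5) = 792; complement C(5,5) = 1; favorable 792 - 1 = 791; P = 791/792; answer 791/792
Stage 2: B1 = 791/792; threaded value p + q = 1583; c = 15200; 15200 = 2^5 * 5^2 * 19; sigma = (1 + 2 + 4 + 8 + 16 + 32) * (1 + 5 + 25) * (1 + 19) = 63 * 31 * 20 = 39060; answer 39060

39060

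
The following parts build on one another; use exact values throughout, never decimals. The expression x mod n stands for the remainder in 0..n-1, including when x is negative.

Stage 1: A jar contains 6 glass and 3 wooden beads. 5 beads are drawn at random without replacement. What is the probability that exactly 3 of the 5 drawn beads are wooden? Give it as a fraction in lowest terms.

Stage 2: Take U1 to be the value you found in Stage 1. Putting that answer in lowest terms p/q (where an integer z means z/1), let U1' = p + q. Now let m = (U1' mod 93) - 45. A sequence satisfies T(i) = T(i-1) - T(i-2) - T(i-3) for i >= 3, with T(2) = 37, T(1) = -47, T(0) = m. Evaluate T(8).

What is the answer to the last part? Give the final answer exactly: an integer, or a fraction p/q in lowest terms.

-38

Stage 1: total draws C(9,5) = 126; favorable C(3,3)*C(6,2) = 15; P = 5/42; answer 5/42
Stage 2: U1 = 5/42; threaded value p + q = 47; m = 2; T(3) = 1*(37) - 1*(-47) - 1*(2) = 82; iterating: T(3)=82, T(4)=92, T(5)=-27, T(6)=-201, T(7)=-266, T(8)=-38; answer -38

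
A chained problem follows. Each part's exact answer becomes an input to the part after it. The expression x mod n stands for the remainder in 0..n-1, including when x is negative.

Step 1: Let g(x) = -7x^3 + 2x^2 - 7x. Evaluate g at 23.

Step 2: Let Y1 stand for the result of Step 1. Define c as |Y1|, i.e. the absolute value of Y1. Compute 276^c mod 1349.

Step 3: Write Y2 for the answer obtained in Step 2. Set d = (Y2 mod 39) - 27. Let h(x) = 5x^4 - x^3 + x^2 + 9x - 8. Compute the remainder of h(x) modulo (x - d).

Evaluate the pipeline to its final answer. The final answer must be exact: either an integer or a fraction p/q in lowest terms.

Step 1: -7*(23)^3 + 2*(23)^2 - 7*(23)^1 = (-85169) + (1058) + (-161) = -84272; answer -84272
Step 2: Y1 = -84272; c = 84272; squarings mod 1349: 276^1=276, 276^2=632, 276^4=120, 276^8=910, 276^16=1163, 276^32=871, 276^64=503, 276^128=746, 276^256=728, 276^512=1176, 276^1024=251, 276^2048=947, 276^4096=1073, 276^8192=632, 276^16384=120, 276^32768=910, 276^65536=1163; 276^84272 = 276^16 * 276^32 * 276^256 * 276^2048 * 276^16384 * 276^65536 = 415 (mod 1349); answer 415
Step 3: Y2 = 415; d = -2; remainder = value at the root: 5*(-2)^4 - 1*(-2)^3 + 1*(-2)^2 + 9*(-2)^1 - 8 = (80) + (8) + (4) + (-18) + (-8) = 66; answer 66

66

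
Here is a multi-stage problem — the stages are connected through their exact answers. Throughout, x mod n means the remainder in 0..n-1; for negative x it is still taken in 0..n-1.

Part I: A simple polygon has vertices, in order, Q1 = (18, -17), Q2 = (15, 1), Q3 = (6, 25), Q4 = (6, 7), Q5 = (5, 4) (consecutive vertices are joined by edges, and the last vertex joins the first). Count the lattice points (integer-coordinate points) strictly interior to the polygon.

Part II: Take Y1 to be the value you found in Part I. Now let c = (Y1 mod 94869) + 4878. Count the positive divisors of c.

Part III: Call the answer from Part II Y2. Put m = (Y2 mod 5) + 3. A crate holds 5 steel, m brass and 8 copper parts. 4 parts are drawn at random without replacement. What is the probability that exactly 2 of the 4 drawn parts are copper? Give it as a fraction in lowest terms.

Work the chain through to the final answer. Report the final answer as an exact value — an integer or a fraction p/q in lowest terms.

Part I: cross terms: (18*1 - 15*-17)=273, (15*25 - 6*1)=369, (6*7 - 6*25)=-108, (6*4 - 5*7)=-11, (5*-17 - 18*4)=-157; twice the area = |366| = 366; area = 183; boundary points = 3 + 3 + 18 + 1 + 1 = 26; strictly interior points = area - boundary/2 + 1 = 171; answer 171
Part II: Y1 = 171; c = 5049; 5049 = 3^3 * 11 * 17; number of divisors = (3+1) * (1+1) * (1+1) = 16; answer 16
Part III: Y2 = 16; m = 4; total draws C(17,4) = 2380; favorable C(8,2)*C(9,2) = 1008; P = 36/85; answer 36/85

36/85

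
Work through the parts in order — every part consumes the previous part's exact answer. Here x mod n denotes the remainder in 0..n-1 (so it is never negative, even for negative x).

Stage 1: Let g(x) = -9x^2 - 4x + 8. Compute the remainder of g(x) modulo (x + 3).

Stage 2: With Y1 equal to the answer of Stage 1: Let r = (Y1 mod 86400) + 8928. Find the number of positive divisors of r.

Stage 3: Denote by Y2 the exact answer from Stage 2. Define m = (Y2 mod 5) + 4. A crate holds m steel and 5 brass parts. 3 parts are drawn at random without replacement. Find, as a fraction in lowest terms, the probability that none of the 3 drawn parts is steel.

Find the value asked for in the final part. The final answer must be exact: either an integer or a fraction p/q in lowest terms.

2/33

Stage 1: remainder = value at the root: -9*(-3)^2 - 4*(-3)^1 + 8 = (-81) + (12) + (8) = -61; answer -61
Stage 2: Y1 = -61; r = 95267; 95267 is prime, so its only divisors are 1 and 95267; count = 2; answer 2
Stage 3: Y2 = 2; m = 6; total draws C(11,3) = 165; favorable C(5,3) = 10; P = 2/33; answer 2/33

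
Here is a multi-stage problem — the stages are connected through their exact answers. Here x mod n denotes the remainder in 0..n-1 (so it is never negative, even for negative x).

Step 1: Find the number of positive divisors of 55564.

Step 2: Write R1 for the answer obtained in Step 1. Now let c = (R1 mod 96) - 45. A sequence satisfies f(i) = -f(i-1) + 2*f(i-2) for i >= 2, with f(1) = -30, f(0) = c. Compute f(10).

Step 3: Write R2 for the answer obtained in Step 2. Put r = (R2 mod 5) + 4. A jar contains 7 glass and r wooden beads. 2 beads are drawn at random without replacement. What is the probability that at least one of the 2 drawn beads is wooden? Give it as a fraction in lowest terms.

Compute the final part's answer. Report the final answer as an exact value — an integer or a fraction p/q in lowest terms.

Step 1: 55564 = 2^2 * 29 * 479; number of divisors = (2+1) * (1+1) * (1+1) = 12; answer 12
Step 2: R1 = 12; c = -33; f(2) = -1*(-30) + 2*(-33) = -36; iterating: f(2)=-36, f(3)=-24, f(4)=-48, f(5)=0, f(6)=-96, f(7)=96, f(8)=-288, f(9)=480, f(10)=-1056; answer -1056
Step 3: R2 = -1056; r = 8; total draws C(15,2) = 105; complement C(7,2) = 21; favorable 105 - 21 = 84; P = 4/5; answer 4/5

4/5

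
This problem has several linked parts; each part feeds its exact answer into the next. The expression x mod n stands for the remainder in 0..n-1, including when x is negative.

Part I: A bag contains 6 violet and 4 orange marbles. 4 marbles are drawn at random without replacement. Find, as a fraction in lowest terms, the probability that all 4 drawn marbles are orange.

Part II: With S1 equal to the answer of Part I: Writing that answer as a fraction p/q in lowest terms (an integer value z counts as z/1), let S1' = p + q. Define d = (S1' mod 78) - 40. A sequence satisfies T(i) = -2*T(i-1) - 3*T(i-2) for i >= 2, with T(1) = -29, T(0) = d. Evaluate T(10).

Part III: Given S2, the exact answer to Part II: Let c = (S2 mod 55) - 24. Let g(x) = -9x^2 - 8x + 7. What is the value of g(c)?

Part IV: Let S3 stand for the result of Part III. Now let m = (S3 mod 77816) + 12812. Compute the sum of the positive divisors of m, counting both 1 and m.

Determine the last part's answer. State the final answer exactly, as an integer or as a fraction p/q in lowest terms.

247104

Part I: total draws C(10,4) = 210; favorable C(4,4) = 1; P = 1/210; answer 1/210
Part II: S1 = 1/210; threaded value p + q = 211; d = 15; T(2) = -2*(-29) - 3*(15) = 13; iterating: T(2)=13, T(3)=61, T(4)=-161, T(5)=139, T(6)=205, T(7)=-827, T(8)=1039, T(9)=403, T(10)=-3923; answer -3923
Part III: S2 = -3923; c = 13; -9*(13)^2 - 8*(13)^1 + 7 = (-1521) + (-104) + (7) = -1618; answer -1618
Part IV: S3 = -1618; m = 89010; 89010 = 2 * 3^2 * 5 * 23 * 43; sigma = (1 + 2) * (1 + 3 + 9) * (1 + 5) * (1 + 23) * (1 + 43) = 3 * 13 * 6 * 24 * 44 = 247104; answer 247104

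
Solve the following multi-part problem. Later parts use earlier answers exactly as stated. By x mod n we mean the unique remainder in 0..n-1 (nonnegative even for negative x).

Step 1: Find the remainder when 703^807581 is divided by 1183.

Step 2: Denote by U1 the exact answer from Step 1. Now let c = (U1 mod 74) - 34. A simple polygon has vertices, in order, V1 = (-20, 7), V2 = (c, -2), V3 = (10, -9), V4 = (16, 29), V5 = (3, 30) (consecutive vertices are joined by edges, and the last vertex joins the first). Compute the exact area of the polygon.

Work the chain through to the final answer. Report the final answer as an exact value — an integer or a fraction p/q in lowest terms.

706

Step 1: squarings mod 1183: 703^1=703, 703^2=898, 703^4=781, 703^8=716, 703^16=417, 703^32=1171, 703^64=144, 703^128=625, 703^256=235, 703^512=807, 703^1024=599, 703^2048=352, 703^4096=872, 703^8192=898, 703^16384=781, 703^32768=716, 703^65536=417, 703^131072=1171, 703^262144=144, 703^524288=625; 703^807581 = 703^1 * 703^4 * 703^8 * 703^16 * 703^128 * 703^512 * 703^4096 * 703^16384 * 703^262144 * 703^524288 = 40 (mod 1183); answer 40
Step 2: U1 = 40; c = 6; cross terms: (-20*-2 - 6*7)=-2, (6*-9 - 10*-2)=-34, (10*29 - 16*-9)=434, (16*30 - 3*29)=393, (3*7 - -20*30)=621; twice the area = |1412| = 1412; area = 706; answer 706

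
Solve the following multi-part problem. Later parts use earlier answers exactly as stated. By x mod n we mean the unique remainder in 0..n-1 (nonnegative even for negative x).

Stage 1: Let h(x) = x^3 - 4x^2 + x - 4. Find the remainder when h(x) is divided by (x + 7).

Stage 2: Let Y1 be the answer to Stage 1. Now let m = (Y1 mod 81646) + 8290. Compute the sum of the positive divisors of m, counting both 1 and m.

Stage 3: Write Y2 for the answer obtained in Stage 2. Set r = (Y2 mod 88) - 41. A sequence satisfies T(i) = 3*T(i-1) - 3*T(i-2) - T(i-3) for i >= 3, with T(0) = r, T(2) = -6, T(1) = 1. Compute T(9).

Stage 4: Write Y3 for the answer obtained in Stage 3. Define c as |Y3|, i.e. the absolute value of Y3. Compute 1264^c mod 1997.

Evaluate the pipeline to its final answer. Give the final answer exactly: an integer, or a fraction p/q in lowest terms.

1469

Stage 1: remainder = value at the root: 1*(-7)^3 - 4*(-7)^2 + 1*(-7)^1 - 4 = (-343) + (-196) + (-7) + (-4) = -550; answer -550
Stage 2: Y1 = -550; m = 89386; 89386 = 2 * 11 * 17 * 239; sigma = (1 + 2) * (1 + 11) * (1 + 17) * (1 + 239) = 3 * 12 * 18 * 240 = 155520; answer 155520
Stage 3: Y2 = 155520; r = -17; T(3) = 3*(-6) - 3*(1) - 1*(-17) = -4; iterating: T(3)=-4, T(4)=5, T(5)=33, T(6)=88, T(7)=160, T(8)=183, T(9)=-19; answer -19
Stage 4: Y3 = -19; c = 19; squarings mod 1997: 1264^1=1264, 1264^2=96, 1264^4=1228, 1264^8=249, 1264^16=94; 1264^19 = 1264^1 * 1264^2 * 1264^16 = 1469 (mod 1997); answer 1469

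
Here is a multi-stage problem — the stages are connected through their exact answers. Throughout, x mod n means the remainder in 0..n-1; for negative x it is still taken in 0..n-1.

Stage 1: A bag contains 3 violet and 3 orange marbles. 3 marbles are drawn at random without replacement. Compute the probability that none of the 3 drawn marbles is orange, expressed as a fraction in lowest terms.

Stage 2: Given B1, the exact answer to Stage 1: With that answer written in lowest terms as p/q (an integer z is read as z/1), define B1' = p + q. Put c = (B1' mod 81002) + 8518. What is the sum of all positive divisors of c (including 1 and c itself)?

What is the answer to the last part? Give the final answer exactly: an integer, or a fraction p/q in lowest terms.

8540

Stage 1: total draws C(6,3) = 20; favorable C(3,3) = 1; P = 1/20; answer 1/20
Stage 2: B1 = 1/20; threaded value p + q = 21; c = 8539; 8539 is prime, so its only divisors are 1 and 8539; sigma = 1 + 8539 = 8540; answer 8540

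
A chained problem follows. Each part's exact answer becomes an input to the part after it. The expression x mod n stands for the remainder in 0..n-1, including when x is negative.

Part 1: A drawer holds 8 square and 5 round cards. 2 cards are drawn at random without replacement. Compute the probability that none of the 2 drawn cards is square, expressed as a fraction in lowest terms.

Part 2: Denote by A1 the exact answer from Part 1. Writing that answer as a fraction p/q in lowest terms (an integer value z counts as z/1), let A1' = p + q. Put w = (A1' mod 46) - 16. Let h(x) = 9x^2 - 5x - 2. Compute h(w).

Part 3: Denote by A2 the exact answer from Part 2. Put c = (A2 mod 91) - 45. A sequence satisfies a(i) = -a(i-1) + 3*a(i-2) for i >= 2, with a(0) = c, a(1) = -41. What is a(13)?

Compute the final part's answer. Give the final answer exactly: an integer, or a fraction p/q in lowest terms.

Part 1: total draws C(13,2) = 78; favorable C(5,2) = 10; P = 5/39; answer 5/39
Part 2: A1 = 5/39; threaded value p + q = 44; w = 28; 9*(28)^2 - 5*(28)^1 - 2 = (7056) + (-140) + (-2) = 6914; answer 6914
Part 3: A2 = 6914; c = 44; a(2) = -1*(-41) + 3*(44) = 173; iterating: a(2)=173, a(3)=-296, a(4)=815, a(5)=-1703, a(6)=4148, a(7)=-9257, a(8)=21701, a(9)=-49472, a(10)=114575, a(11)=-262991, a(12)=606716, a(13)=-1395689; answer -1395689

-1395689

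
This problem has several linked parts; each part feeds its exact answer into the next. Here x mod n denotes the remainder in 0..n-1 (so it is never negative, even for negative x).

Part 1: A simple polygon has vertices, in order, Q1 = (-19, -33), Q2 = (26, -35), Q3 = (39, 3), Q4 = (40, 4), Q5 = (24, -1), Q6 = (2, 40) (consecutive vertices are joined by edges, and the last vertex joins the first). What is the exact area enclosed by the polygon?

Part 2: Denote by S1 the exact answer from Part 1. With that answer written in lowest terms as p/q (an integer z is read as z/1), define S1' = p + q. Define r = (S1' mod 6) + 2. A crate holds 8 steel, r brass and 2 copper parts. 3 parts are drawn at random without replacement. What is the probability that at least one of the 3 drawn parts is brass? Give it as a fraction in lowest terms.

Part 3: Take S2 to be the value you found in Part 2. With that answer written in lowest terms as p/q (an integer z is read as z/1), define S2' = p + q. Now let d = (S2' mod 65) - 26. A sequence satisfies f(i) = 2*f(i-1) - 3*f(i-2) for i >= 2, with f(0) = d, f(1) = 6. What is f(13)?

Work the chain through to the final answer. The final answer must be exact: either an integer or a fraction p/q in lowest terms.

Part 1: cross terms: (-19*-35 - 26*-33)=1523, (26*3 - 39*-35)=1443, (39*4 - 40*3)=36, (40*-1 - 24*4)=-136, (24*40 - 2*-1)=962, (2*-33 - -19*40)=694; twice the area = |4522| = 4522; area = 2261; answer 2261
Part 2: S1 = 2261; threaded value p + q = 2262; r = 2; total draws C(12,3) = 220; complement C(10,3) = 120; favorable 220 - 120 = 100; P = 5/11; answer 5/11
Part 3: S2 = 5/11; threaded value p + q = 16; d = -10; f(2) = 2*(6) - 3*(-10) = 42; iterating: f(2)=42, f(3)=66, f(4)=6, f(5)=-186, f(6)=-390, f(7)=-222, f(8)=726, f(9)=2118, f(10)=2058, f(11)=-2238, f(12)=-10650, f(13)=-14586; answer -14586

-14586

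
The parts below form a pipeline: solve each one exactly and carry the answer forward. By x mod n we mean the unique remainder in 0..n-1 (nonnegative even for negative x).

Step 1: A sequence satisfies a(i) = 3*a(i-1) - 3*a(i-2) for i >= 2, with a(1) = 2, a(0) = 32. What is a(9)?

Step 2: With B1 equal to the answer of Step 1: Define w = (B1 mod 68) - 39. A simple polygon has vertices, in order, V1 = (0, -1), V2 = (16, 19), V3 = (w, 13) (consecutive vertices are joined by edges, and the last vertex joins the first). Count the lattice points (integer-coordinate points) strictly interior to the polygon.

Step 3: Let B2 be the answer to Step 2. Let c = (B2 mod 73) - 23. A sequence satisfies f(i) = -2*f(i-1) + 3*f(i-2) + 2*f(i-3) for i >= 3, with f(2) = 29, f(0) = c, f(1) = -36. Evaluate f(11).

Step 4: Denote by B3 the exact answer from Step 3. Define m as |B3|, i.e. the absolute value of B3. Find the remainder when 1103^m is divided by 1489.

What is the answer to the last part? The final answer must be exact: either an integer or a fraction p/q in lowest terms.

188

Step 1: a(2) = 3*(2) - 3*(32) = -90; iterating: a(2)=-90, a(3)=-276, a(4)=-558, a(5)=-846, a(6)=-864, a(7)=-54, a(8)=2430, a(9)=7452; answer 7452
Step 2: B1 = 7452; w = 1; cross terms: (0*19 - 16*-1)=16, (16*13 - 1*19)=189, (1*-1 - 0*13)=-1; twice the area = |204| = 204; area = 102; boundary points = 4 + 3 + 1 = 8; strictly interior points = area - boundary/2 + 1 = 99; answer 99
Step 3: B2 = 99; c = 3; f(3) = -2*(29) + 3*(-36) + 2*(3) = -160; iterating: f(3)=-160, f(4)=335, f(5)=-1092, f(6)=2869, f(7)=-8344, f(8)=23111, f(9)=-65516, f(10)=183677, f(11)=-517680; answer -517680
Step 4: B3 = -517680; m = 517680; squarings mod 1489: 1103^1=1103, 1103^2=96, 1103^4=282, 1103^8=607, 1103^16=666, 1103^32=1323, 1103^64=754, 1103^128=1207, 1103^256=607, 1103^512=666, 1103^1024=1323, 1103^2048=754, 1103^4096=1207, 1103^8192=607, 1103^16384=666, 1103^32768=1323, 1103^65536=754, 1103^131072=1207, 1103^262144=607; 1103^517680 = 1103^16 * 1103^32 * 1103^512 * 1103^1024 * 1103^8192 * 1103^16384 * 1103^32768 * 1103^65536 * 1103^131072 * 1103^262144 = 188 (mod 1489); answer 188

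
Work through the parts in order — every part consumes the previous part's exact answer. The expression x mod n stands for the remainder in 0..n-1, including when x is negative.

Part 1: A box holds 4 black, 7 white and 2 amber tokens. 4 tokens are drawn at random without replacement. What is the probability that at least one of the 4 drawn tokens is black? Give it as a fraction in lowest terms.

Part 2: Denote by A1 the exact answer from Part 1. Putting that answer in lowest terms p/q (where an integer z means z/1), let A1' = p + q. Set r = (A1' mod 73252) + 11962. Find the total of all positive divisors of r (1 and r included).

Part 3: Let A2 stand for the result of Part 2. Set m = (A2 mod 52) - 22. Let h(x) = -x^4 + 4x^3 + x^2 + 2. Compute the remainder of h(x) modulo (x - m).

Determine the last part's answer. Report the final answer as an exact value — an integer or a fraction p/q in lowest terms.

-276362

Part 1: total draws C(13,4) = 715; complement C(9,4) = 126; favorable 715 - 126 = 589; P = 589/715; answer 589/715
Part 2: A1 = 589/715; threaded value p + q = 1304; r = 13266; 13266 = 2 * 3^2 * 11 * 67; sigma = (1 + 2) * (1 + 3 + 9) * (1 + 11) * (1 + 67) = 3 * 13 * 12 * 68 = 31824; answer 31824
Part 3: A2 = 31824; m = -22; remainder = value at the root: -1*(-22)^4 + 4*(-22)^3 + 1*(-22)^2 + 2 = (-234256) + (-42592) + (484) + (2) = -276362; answer -276362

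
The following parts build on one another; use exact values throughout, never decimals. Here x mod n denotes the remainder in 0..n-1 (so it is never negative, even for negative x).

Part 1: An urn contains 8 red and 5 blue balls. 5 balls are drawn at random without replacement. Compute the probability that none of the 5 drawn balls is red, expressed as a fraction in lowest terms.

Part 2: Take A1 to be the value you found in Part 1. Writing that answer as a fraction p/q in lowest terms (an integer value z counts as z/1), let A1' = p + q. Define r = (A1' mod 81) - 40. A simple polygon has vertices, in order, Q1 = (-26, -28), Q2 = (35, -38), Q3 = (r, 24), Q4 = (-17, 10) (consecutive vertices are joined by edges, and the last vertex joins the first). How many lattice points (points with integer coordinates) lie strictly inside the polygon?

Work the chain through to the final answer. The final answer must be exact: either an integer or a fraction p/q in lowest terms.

2766

Part 1: total draws C(13,5) = 1287; favorable C(5,5) = 1; P = 1/1287; answer 1/1287
Part 2: A1 = 1/1287; threaded value p + q = 1288; r = 33; cross terms: (-26*-38 - 35*-28)=1968, (35*24 - 33*-38)=2094, (33*10 - -17*24)=738, (-17*-28 - -26*10)=736; twice the area = |5536| = 5536; area = 2768; boundary points = 1 + 2 + 2 + 1 = 6; strictly interior points = area - boundary/2 + 1 = 2766; answer 2766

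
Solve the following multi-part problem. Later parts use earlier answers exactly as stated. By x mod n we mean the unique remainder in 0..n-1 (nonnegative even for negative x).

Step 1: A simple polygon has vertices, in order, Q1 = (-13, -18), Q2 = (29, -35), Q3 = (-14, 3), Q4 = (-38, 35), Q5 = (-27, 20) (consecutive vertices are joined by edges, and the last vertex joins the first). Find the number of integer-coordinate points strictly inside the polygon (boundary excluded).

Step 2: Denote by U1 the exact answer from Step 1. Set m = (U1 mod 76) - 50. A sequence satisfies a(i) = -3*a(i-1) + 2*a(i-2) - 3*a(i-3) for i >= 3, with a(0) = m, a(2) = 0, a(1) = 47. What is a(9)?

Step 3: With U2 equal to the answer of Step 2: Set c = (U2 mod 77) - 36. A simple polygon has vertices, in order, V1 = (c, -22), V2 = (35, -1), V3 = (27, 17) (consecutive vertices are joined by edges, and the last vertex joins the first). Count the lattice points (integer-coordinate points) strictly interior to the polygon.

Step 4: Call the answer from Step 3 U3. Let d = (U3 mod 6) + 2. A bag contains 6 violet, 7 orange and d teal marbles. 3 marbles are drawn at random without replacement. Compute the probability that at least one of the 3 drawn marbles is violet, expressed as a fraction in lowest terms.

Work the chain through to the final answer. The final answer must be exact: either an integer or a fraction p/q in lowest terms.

11/14

Step 1: cross terms: (-13*-35 - 29*-18)=977, (29*3 - -14*-35)=-403, (-14*35 - -38*3)=-376, (-38*20 - -27*35)=185, (-27*-18 - -13*20)=746; twice the area = |1129| = 1129; area = 1129/2; boundary points = 1 + 1 + 8 + 1 + 2 = 13; strictly interior points = area - boundary/2 + 1 = 559; answer 559
Step 2: U1 = 559; m = -23; a(3) = -3*(0) + 2*(47) - 3*(-23) = 163; iterating: a(3)=163, a(4)=-630, a(5)=2216, a(6)=-8397, a(7)=31513, a(8)=-117981, a(9)=442160; answer 442160
Step 3: U2 = 442160; c = -10; cross terms: (-10*-1 - 35*-22)=780, (35*17 - 27*-1)=622, (27*-22 - -10*17)=-424; twice the area = |978| = 978; area = 489; boundary points = 3 + 2 + 1 = 6; strictly interior points = area - boundary/2 + 1 = 487; answer 487
Step 4: U3 = 487; d = 3; total draws C(16,3) = 560; complement C(10,3) = 120; favorable 560 - 120 = 440; P = 11/14; answer 11/14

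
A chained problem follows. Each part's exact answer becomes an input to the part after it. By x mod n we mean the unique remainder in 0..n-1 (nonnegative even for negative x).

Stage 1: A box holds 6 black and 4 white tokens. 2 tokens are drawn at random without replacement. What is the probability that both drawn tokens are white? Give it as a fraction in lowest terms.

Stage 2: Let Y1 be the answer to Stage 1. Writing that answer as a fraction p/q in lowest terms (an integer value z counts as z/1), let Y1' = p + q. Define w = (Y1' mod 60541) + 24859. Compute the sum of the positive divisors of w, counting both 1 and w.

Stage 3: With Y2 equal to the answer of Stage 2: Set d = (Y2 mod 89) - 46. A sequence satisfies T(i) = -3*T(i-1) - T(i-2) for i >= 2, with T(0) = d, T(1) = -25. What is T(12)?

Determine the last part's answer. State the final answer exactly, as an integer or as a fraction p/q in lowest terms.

Stage 1: total draws C(10,2) = 45; favorable C(4,2) = 6; P = 2/15; answer 2/15
Stage 2: Y1 = 2/15; threaded value p + q = 17; w = 24876; 24876 = 2^2 * 3^2 * 691; sigma = (1 + 2 + 4) * (1 + 3 + 9) * (1 + 691) = 7 * 13 * 692 = 62972; answer 62972
Stage 3: Y2 = 62972; d = 3; T(2) = -3*(-25) - 1*(3) = 72; iterating: T(2)=72, T(3)=-191, T(4)=501, T(5)=-1312, T(6)=3435, T(7)=-8993, T(8)=23544, T(9)=-61639, T(10)=161373, T(11)=-422480, T(12)=1106067; answer 1106067

1106067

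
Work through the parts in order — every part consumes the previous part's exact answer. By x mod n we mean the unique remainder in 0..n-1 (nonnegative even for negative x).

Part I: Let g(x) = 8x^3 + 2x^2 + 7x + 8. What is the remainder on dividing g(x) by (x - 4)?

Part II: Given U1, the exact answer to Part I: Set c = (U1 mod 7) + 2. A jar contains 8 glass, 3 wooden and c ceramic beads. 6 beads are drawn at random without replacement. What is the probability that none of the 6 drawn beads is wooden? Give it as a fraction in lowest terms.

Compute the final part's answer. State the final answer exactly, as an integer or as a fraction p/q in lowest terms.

Part I: remainder = value at the root: 8*(4)^3 + 2*(4)^2 + 7*(4)^1 + 8 = (512) + (32) + (28) + (8) = 580; answer 580
Part II: U1 = 580; c = 8; total draws C(19,6) = 27132; favorable C(16,6) = 8008; P = 286/969; answer 286/969

286/969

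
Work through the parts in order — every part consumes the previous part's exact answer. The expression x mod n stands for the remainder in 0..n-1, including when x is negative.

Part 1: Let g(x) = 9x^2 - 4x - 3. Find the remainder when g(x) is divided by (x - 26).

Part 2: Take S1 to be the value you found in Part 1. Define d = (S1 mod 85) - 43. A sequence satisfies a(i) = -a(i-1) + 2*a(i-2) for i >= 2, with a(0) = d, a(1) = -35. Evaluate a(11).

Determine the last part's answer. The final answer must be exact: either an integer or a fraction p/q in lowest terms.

-12993

Part 1: remainder = value at the root: 9*(26)^2 - 4*(26)^1 - 3 = (6084) + (-104) + (-3) = 5977; answer 5977
Part 2: S1 = 5977; d = -16; a(2) = -1*(-35) + 2*(-16) = 3; iterating: a(2)=3, a(3)=-73, a(4)=79, a(5)=-225, a(6)=383, a(7)=-833, a(8)=1599, a(9)=-3265, a(10)=6463, a(11)=-12993; answer -12993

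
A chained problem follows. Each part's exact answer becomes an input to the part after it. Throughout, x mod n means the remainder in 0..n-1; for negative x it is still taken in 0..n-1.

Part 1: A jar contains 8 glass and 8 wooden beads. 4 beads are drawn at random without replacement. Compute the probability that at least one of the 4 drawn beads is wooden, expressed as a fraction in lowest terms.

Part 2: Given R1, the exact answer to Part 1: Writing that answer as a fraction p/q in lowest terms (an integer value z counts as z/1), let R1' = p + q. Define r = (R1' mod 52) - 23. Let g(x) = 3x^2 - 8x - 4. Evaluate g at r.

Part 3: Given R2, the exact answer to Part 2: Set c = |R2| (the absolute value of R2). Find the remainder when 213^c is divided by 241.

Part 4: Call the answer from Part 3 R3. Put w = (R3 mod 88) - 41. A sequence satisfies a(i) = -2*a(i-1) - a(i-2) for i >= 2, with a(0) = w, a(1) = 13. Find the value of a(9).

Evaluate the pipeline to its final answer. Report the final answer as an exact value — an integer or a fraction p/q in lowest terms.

Part 1: total draws C(16,4) = 1820; complement C(8,4) = 70; favorable 1820 - 70 = 1750; P = 25/26; answer 25/26
Part 2: R1 = 25/26; threaded value p + q = 51; r = 28; 3*(28)^2 - 8*(28)^1 - 4 = (2352) + (-224) + (-4) = 2124; answer 2124
Part 3: R2 = 2124; c = 2124; squarings mod 241: 213^1=213, 213^2=61, 213^4=106, 213^8=150, 213^16=87, 213^32=98, 213^64=205, 213^128=91, 213^256=87, 213^512=98, 213^1024=205, 213^2048=91; 213^2124 = 213^4 * 213^8 * 213^64 * 213^2048 = 135 (mod 241); answer 135
Part 4: R3 = 135; w = 6; a(2) = -2*(13) - 1*(6) = -32; iterating: a(2)=-32, a(3)=51, a(4)=-70, a(5)=89, a(6)=-108, a(7)=127, a(8)=-146, a(9)=165; answer 165

165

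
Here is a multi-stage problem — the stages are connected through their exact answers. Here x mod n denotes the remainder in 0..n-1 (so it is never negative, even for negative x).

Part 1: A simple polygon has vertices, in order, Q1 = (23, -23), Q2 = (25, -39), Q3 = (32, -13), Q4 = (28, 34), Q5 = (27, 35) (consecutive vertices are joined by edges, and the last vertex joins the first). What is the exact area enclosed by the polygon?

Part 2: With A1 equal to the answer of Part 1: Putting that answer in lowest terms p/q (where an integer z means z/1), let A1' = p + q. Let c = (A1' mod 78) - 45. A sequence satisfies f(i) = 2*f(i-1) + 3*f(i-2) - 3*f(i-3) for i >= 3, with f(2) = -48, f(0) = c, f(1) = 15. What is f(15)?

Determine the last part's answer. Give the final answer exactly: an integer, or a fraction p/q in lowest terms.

-22644441

Part 1: cross terms: (23*-39 - 25*-23)=-322, (25*-13 - 32*-39)=923, (32*34 - 28*-13)=1452, (28*35 - 27*34)=62, (27*-23 - 23*35)=-1426; twice the area = |689| = 689; area = 689/2; answer 689/2
Part 2: A1 = 689/2; threaded value p + q = 691; c = 22; f(3) = 2*(-48) + 3*(15) - 3*(22) = -117; iterating: f(3)=-117, f(4)=-423, f(5)=-1053, f(6)=-3024, f(7)=-7938, f(8)=-21789, f(9)=-58320, f(10)=-158193, f(11)=-425979, f(12)=-1151577, f(13)=-3106512, f(14)=-8389818, f(15)=-22644441; answer -22644441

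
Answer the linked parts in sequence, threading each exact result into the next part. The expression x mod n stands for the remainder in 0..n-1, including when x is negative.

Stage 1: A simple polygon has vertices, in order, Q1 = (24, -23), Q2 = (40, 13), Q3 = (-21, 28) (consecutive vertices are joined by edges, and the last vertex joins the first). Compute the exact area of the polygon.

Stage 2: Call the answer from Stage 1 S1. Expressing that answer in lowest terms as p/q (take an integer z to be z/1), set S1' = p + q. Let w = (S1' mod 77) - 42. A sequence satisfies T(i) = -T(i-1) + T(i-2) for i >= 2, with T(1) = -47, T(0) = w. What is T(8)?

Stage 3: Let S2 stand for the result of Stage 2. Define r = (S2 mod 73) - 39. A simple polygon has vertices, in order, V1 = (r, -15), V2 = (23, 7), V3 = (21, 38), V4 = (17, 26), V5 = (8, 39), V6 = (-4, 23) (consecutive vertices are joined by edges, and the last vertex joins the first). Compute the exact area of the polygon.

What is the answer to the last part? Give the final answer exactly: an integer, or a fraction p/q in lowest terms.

1939/2

Stage 1: cross terms: (24*13 - 40*-23)=1232, (40*28 - -21*13)=1393, (-21*-23 - 24*28)=-189; twice the area = |2436| = 2436; area = 1218; answer 1218
Stage 2: S1 = 1218; threaded value p + q = 1219; w = 22; T(2) = -1*(-47) + 1*(22) = 69; iterating: T(2)=69, T(3)=-116, T(4)=185, T(5)=-301, T(6)=486, T(7)=-787, T(8)=1273; answer 1273
Stage 3: S2 = 1273; r = -7; cross terms: (-7*7 - 23*-15)=296, (23*38 - 21*7)=727, (21*26 - 17*38)=-100, (17*39 - 8*26)=455, (8*23 - -4*39)=340, (-4*-15 - -7*23)=221; twice the area = |1939| = 1939; area = 1939/2; answer 1939/2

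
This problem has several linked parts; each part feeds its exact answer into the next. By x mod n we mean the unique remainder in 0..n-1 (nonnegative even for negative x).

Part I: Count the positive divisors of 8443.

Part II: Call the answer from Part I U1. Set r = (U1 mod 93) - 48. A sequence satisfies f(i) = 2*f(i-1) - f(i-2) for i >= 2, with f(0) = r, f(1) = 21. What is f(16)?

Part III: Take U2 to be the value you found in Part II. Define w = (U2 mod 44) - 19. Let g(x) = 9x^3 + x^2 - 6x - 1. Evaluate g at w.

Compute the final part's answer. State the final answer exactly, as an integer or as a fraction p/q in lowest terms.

Part I: 8443 is prime, so its only divisors are 1 and 8443; count = 2; answer 2
Part II: U1 = 2; r = -46; f(2) = 2*(21) - 1*(-46) = 88; iterating: f(2)=88, f(3)=155, f(4)=222, f(5)=289, f(6)=356, f(7)=423, f(8)=490, f(9)=557, f(10)=624, f(11)=691, f(12)=758, f(13)=825, f(14)=892, f(15)=959, f(16)=1026; answer 1026
Part III: U2 = 1026; w = -5; 9*(-5)^3 + 1*(-5)^2 - 6*(-5)^1 - 1 = (-1125) + (25) + (30) + (-1) = -1071; answer -1071

-1071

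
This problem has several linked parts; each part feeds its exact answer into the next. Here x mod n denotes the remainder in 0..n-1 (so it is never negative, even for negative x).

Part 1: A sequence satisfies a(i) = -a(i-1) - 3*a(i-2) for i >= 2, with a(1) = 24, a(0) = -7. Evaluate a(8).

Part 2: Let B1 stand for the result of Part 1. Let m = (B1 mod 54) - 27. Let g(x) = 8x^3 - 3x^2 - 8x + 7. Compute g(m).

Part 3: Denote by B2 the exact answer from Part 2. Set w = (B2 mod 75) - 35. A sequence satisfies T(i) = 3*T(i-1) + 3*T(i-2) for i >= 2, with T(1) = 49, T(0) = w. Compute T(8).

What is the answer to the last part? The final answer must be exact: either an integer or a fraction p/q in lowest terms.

Part 1: a(2) = -1*(24) - 3*(-7) = -3; iterating: a(2)=-3, a(3)=-69, a(4)=78, a(5)=129, a(6)=-363, a(7)=-24, a(8)=1113; answer 1113
Part 2: B1 = 1113; m = 6; 8*(6)^3 - 3*(6)^2 - 8*(6)^1 + 7 = (1728) + (-108) + (-48) + (7) = 1579; answer 1579
Part 3: B2 = 1579; w = -31; T(2) = 3*(49) + 3*(-31) = 54; iterating: T(2)=54, T(3)=309, T(4)=1089, T(5)=4194, T(6)=15849, T(7)=60129, T(8)=227934; answer 227934

227934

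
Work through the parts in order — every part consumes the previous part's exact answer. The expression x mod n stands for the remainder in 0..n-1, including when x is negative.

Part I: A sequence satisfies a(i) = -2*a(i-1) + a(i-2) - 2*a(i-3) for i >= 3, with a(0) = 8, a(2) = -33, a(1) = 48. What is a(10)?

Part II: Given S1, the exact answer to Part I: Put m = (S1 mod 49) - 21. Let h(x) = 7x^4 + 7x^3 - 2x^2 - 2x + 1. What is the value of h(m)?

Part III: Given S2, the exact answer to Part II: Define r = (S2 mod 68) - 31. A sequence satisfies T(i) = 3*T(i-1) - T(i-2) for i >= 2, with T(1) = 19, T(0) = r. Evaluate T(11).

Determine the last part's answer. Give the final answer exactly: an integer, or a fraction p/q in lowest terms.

Part I: a(3) = -2*(-33) + 1*(48) - 2*(8) = 98; iterating: a(3)=98, a(4)=-325, a(5)=814, a(6)=-2149, a(7)=5762, a(8)=-15301, a(9)=40662, a(10)=-108149; answer -108149
Part II: S1 = -108149; m = 22; 7*(22)^4 + 7*(22)^3 - 2*(22)^2 - 2*(22)^1 + 1 = (1639792) + (74536) + (-968) + (-44) + (1) = 1713317; answer 1713317
Part III: S2 = 1713317; r = 26; T(2) = 3*(19) - 1*(26) = 31; iterating: T(2)=31, T(3)=74, T(4)=191, T(5)=499, T(6)=1306, T(7)=3419, T(8)=8951, T(9)=23434, T(10)=61351, T(11)=160619; answer 160619

160619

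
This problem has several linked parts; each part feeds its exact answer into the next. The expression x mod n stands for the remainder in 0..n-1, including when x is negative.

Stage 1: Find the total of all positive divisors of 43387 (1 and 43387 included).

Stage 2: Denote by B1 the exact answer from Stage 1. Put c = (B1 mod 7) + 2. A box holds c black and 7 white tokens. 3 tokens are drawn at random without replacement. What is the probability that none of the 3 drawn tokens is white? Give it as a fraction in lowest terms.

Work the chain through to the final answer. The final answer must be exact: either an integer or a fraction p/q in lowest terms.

10/143

Stage 1: 43387 = 43 * 1009; sigma = (1 + 43) * (1 + 1009) = 44 * 1010 = 44440; answer 44440
Stage 2: B1 = 44440; c = 6; total draws C(13,3) = 286; favorable C(6,3) = 20; P = 10/143; answer 10/143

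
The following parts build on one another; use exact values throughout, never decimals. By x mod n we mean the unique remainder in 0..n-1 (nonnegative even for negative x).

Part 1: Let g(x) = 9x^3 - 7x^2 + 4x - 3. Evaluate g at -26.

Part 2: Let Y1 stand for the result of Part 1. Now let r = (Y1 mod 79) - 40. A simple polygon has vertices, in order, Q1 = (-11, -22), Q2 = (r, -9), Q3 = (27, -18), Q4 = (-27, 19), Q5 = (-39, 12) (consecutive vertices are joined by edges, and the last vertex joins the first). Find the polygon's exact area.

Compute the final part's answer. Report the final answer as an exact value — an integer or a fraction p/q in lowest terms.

874

Part 1: 9*(-26)^3 - 7*(-26)^2 + 4*(-26)^1 - 3 = (-158184) + (-4732) + (-104) + (-3) = -163023; answer -163023
Part 2: Y1 = -163023; r = -7; cross terms: (-11*-9 - -7*-22)=-55, (-7*-18 - 27*-9)=369, (27*19 - -27*-18)=27, (-27*12 - -39*19)=417, (-39*-22 - -11*12)=990; twice the area = |1748| = 1748; area = 874; answer 874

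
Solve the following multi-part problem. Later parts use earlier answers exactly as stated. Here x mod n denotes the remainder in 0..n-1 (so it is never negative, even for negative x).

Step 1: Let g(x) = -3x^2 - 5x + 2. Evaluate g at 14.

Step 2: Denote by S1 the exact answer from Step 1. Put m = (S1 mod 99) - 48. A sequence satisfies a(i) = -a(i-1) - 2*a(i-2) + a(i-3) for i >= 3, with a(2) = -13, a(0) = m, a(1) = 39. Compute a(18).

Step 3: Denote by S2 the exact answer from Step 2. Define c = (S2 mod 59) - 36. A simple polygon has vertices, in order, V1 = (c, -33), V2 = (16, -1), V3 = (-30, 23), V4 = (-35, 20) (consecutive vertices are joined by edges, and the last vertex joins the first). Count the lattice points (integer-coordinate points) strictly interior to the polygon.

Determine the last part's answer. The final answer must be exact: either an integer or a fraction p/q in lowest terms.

1192

Step 1: -3*(14)^2 - 5*(14)^1 + 2 = (-588) + (-70) + (2) = -656; answer -656
Step 2: S1 = -656; m = -11; a(3) = -1*(-13) - 2*(39) + 1*(-11) = -76; iterating: a(3)=-76, a(4)=141, a(5)=-2, a(6)=-356, a(7)=501, a(8)=209, a(9)=-1567, a(10)=1650, a(11)=1693, a(12)=-6560, a(13)=4824, a(14)=9989, a(15)=-26197, a(16)=11043, a(17)=51340, a(18)=-99623; answer -99623
Step 3: S2 = -99623; c = -8; cross terms: (-8*-1 - 16*-33)=536, (16*23 - -30*-1)=338, (-30*20 - -35*23)=205, (-35*-33 - -8*20)=1315; twice the area = |2394| = 2394; area = 1197; boundary points = 8 + 2 + 1 + 1 = 12; strictly interior points = area - boundary/2 + 1 = 1192; answer 1192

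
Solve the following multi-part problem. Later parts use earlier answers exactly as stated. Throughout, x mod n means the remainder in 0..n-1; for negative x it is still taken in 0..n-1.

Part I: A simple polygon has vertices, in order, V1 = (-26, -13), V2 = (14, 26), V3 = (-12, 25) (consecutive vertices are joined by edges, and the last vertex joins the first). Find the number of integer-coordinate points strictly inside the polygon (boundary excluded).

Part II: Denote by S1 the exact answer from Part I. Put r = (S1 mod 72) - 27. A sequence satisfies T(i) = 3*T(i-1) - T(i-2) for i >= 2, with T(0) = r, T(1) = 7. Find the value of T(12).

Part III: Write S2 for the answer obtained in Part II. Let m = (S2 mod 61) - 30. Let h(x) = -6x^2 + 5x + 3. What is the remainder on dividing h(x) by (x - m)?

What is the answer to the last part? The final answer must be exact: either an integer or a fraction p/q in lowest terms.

-341

Part I: cross terms: (-26*26 - 14*-13)=-494, (14*25 - -12*26)=662, (-12*-13 - -26*25)=806; twice the area = |974| = 974; area = 487; boundary points = 1 + 1 + 2 = 4; strictly interior points = area - boundary/2 + 1 = 486; answer 486
Part II: S1 = 486; r = 27; T(2) = 3*(7) - 1*(27) = -6; iterating: T(2)=-6, T(3)=-25, T(4)=-69, T(5)=-182, T(6)=-477, T(7)=-1249, T(8)=-3270, T(9)=-8561, T(10)=-22413, T(11)=-58678, T(12)=-153621; answer -153621
Part III: S2 = -153621; m = 8; remainder = value at the root: -6*(8)^2 + 5*(8)^1 + 3 = (-384) + (40) + (3) = -341; answer -341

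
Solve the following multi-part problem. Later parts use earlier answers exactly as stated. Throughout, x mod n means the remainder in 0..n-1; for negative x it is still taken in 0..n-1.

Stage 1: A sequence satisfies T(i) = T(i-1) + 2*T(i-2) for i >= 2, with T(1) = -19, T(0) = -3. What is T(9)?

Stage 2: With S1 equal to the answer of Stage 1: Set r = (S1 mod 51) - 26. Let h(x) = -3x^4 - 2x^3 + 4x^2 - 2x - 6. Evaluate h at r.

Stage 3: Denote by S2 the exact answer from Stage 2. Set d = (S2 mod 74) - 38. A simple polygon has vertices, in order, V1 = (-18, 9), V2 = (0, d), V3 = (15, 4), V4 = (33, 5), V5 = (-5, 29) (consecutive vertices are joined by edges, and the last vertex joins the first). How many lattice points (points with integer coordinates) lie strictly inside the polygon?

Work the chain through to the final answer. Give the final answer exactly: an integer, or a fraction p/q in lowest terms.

1111

Stage 1: T(2) = 1*(-19) + 2*(-3) = -25; iterating: T(2)=-25, T(3)=-63, T(4)=-113, T(5)=-239, T(6)=-465, T(7)=-943, T(8)=-1873, T(9)=-3759; answer -3759
Stage 2: S1 = -3759; r = -11; -3*(-11)^4 - 2*(-11)^3 + 4*(-11)^2 - 2*(-11)^1 - 6 = (-43923) + (2662) + (484) + (22) + (-6) = -40761; answer -40761
Stage 3: S2 = -40761; d = -25; cross terms: (-18*-25 - 0*9)=450, (0*4 - 15*-25)=375, (15*5 - 33*4)=-57, (33*29 - -5*5)=982, (-5*9 - -18*29)=477; twice the area = |2227| = 2227; area = 2227/2; boundary points = 2 + 1 + 1 + 2 + 1 = 7; strictly interior points = area - boundary/2 + 1 = 1111; answer 1111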